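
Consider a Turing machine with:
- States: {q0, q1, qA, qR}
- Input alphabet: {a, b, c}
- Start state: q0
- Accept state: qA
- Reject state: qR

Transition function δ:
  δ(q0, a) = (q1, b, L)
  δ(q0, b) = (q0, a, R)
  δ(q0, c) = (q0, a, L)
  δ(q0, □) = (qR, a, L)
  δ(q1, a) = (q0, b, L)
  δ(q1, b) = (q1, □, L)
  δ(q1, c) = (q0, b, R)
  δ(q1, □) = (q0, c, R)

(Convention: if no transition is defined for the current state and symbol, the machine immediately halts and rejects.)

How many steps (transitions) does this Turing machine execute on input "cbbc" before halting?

Execution trace:
Initial: [q0]cbbc
Step 1: δ(q0, c) = (q0, a, L) → [q0]□abbc
Step 2: δ(q0, □) = (qR, a, L) → [qR]□aabbc

The machine reaches the reject state qR and halts.

The machine executed 2 steps before halting.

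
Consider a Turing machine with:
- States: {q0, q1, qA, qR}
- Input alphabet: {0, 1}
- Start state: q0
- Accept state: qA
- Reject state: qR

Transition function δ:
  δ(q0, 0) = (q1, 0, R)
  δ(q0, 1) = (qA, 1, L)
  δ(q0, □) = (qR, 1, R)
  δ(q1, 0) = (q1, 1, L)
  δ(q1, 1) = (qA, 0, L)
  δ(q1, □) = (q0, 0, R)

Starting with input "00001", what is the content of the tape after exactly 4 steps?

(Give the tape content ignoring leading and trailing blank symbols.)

Execution trace:
Initial: [q0]00001
Step 1: δ(q0, 0) = (q1, 0, R) → 0[q1]0001
Step 2: δ(q1, 0) = (q1, 1, L) → [q1]01001
Step 3: δ(q1, 0) = (q1, 1, L) → [q1]□11001
Step 4: δ(q1, □) = (q0, 0, R) → 0[q0]11001

After 4 steps, the tape (ignoring leading/trailing blanks) is: 011001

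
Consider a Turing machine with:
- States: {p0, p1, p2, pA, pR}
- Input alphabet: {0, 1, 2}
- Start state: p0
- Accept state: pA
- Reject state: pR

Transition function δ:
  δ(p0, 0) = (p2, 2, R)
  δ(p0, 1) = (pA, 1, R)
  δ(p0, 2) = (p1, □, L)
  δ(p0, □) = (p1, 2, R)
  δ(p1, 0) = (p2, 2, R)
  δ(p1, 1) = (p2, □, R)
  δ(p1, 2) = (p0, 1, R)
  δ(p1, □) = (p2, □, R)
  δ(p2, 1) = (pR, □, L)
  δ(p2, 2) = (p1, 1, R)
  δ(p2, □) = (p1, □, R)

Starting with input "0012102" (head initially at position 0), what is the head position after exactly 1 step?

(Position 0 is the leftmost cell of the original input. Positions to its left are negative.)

Execution trace (head position shown):
Step 0: [p0]0012102  (head at position 0)
Step 1: move right → 2[p2]012102  (head at position 1)

After 1 step, the head is at position 1.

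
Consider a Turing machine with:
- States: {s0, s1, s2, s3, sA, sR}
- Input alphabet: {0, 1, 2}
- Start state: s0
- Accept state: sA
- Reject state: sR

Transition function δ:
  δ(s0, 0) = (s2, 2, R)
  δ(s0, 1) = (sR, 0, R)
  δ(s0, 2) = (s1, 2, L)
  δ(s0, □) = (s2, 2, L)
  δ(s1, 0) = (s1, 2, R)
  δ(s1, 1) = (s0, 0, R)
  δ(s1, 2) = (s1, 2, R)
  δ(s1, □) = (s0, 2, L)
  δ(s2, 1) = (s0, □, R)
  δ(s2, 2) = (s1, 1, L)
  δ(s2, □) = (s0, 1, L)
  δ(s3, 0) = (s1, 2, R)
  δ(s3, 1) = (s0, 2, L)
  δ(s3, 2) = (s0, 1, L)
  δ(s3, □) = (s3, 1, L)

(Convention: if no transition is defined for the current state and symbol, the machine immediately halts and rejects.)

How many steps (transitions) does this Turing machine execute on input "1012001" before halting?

Execution trace:
Initial: [s0]1012001
Step 1: δ(s0, 1) = (sR, 0, R) → 0[sR]012001

The machine reaches the reject state sR and halts.

The machine executed 1 step before halting.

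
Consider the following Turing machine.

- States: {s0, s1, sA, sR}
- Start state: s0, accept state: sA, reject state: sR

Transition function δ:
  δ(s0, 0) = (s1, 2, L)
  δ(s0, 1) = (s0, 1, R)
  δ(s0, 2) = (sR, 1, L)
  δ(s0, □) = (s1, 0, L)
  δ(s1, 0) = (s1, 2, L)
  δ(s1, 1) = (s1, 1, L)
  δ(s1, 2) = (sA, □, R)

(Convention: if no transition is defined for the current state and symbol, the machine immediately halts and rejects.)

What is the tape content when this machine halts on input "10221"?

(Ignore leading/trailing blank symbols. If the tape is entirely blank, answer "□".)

Execution trace:
Initial: [s0]10221
Step 1: δ(s0, 1) = (s0, 1, R) → 1[s0]0221
Step 2: δ(s0, 0) = (s1, 2, L) → [s1]12221
Step 3: δ(s1, 1) = (s1, 1, L) → [s1]□12221

No transition is defined for δ(s1, □). By convention the machine halts and rejects.

Final tape (ignoring leading/trailing blanks): 12221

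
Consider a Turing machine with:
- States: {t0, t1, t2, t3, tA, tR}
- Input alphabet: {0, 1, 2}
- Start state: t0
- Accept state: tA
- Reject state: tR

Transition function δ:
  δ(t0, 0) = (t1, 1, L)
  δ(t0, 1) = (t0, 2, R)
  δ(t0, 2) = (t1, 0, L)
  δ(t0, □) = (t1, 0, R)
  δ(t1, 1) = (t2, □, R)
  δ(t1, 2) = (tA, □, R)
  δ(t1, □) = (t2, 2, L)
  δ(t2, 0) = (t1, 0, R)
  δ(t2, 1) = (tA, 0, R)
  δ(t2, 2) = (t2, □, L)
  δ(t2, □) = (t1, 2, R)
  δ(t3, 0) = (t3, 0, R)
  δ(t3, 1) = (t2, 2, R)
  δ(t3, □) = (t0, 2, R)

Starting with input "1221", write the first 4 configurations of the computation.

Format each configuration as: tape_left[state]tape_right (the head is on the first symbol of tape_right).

Transitions applied:
Step 1: δ(t0, 1) = (t0, 2, R)
Step 2: δ(t0, 2) = (t1, 0, L)
Step 3: δ(t1, 2) = (tA, □, R)

The first 4 configurations are:
[t0]1221 ⊢ 2[t0]221 ⊢ [t1]2021 ⊢ □[tA]021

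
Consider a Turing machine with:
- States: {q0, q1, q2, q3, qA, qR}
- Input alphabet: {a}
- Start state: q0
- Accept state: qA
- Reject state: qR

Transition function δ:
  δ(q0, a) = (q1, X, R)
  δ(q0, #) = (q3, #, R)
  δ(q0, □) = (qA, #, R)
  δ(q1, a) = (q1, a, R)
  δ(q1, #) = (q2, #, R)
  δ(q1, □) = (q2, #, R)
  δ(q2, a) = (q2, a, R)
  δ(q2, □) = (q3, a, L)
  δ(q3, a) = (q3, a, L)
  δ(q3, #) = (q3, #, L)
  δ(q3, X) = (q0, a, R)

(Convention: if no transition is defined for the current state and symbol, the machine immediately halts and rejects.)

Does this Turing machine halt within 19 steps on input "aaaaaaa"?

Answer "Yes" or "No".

Execution trace:
Initial: [q0]aaaaaaa
Step 1: δ(q0, a) = (q1, X, R) → X[q1]aaaaaa
Step 2: δ(q1, a) = (q1, a, R) → Xa[q1]aaaaa
Step 3: δ(q1, a) = (q1, a, R) → Xaa[q1]aaaa
Step 4: δ(q1, a) = (q1, a, R) → Xaaa[q1]aaa
Step 5: δ(q1, a) = (q1, a, R) → Xaaaa[q1]aa
Step 6: δ(q1, a) = (q1, a, R) → Xaaaaa[q1]a
Step 7: δ(q1, a) = (q1, a, R) → Xaaaaaa[q1]□
Step 8: δ(q1, □) = (q2, #, R) → Xaaaaaa#[q2]□
Step 9: δ(q2, □) = (q3, a, L) → Xaaaaaa[q3]#a
Step 10: δ(q3, #) = (q3, #, L) → Xaaaaa[q3]a#a
Step 11: δ(q3, a) = (q3, a, L) → Xaaaa[q3]aa#a
Step 12: δ(q3, a) = (q3, a, L) → Xaaa[q3]aaa#a
Step 13: δ(q3, a) = (q3, a, L) → Xaa[q3]aaaa#a
Step 14: δ(q3, a) = (q3, a, L) → Xa[q3]aaaaa#a
Step 15: δ(q3, a) = (q3, a, L) → X[q3]aaaaaa#a
Step 16: δ(q3, a) = (q3, a, L) → [q3]Xaaaaaa#a
Step 17: δ(q3, X) = (q0, a, R) → a[q0]aaaaaa#a
Step 18: δ(q0, a) = (q1, X, R) → aX[q1]aaaaa#a
Step 19: δ(q1, a) = (q1, a, R) → aXa[q1]aaaa#a

The machine has not reached a halting state after 19 steps.
The machine did not halt within the 19-step bound.

Answer: No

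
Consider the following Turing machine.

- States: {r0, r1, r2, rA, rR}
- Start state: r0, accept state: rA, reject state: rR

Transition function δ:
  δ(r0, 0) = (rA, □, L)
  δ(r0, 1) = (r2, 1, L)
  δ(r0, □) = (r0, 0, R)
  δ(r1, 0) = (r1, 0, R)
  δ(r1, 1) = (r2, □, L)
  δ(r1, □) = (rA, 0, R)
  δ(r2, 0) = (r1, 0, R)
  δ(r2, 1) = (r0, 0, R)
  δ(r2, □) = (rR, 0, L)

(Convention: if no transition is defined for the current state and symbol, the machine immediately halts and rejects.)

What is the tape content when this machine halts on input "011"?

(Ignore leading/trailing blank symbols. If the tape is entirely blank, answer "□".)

Execution trace:
Initial: [r0]011
Step 1: δ(r0, 0) = (rA, □, L) → [rA]□□11

The machine reaches the accept state rA and halts.

Final tape (ignoring leading/trailing blanks): 11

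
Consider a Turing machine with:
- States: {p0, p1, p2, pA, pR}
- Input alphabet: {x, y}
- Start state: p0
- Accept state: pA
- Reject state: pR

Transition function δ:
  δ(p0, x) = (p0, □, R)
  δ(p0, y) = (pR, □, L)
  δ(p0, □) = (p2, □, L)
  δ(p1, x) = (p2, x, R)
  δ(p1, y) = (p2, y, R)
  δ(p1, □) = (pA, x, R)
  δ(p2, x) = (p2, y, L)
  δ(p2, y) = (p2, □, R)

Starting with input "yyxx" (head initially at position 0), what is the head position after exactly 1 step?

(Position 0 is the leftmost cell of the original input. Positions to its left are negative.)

Execution trace (head position shown):
Step 0: [p0]yyxx  (head at position 0)
Step 1: move left → [pR]□□yxx  (head at position -1)

After 1 step, the head is at position -1.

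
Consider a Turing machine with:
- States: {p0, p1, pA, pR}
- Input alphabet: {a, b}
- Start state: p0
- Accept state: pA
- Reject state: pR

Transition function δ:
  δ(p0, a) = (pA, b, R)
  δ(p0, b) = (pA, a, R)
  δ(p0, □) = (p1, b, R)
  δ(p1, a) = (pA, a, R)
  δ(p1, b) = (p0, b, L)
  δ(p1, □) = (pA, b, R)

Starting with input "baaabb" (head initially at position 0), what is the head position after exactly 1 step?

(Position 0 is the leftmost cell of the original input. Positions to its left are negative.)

Execution trace (head position shown):
Step 0: [p0]baaabb  (head at position 0)
Step 1: move right → a[pA]aaabb  (head at position 1)

After 1 step, the head is at position 1.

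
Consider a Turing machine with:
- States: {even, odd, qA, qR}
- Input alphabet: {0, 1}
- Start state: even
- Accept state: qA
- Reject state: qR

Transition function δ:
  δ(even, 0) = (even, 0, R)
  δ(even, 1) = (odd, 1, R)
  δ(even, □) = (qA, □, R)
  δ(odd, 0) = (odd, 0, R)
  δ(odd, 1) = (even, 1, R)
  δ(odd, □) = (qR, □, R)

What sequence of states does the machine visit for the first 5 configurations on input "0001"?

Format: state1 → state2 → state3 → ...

Execution trace:
Initial: [even]0001
Step 1: δ(even, 0) = (even, 0, R) → 0[even]001
Step 2: δ(even, 0) = (even, 0, R) → 00[even]01
Step 3: δ(even, 0) = (even, 0, R) → 000[even]1
Step 4: δ(even, 1) = (odd, 1, R) → 0001[odd]□

State sequence: even → even → even → even → odd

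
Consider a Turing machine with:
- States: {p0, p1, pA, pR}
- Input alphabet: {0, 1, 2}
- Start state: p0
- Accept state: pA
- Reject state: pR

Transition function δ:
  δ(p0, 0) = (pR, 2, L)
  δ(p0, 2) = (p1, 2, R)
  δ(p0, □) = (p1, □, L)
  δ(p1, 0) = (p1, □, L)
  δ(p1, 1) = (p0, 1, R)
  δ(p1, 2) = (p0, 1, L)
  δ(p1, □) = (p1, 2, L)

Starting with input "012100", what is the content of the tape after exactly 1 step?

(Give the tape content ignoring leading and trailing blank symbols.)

Execution trace:
Initial: [p0]012100
Step 1: δ(p0, 0) = (pR, 2, L) → [pR]□212100

The machine reaches the reject state pR and halts.

After 1 step, the tape (ignoring leading/trailing blanks) is: 212100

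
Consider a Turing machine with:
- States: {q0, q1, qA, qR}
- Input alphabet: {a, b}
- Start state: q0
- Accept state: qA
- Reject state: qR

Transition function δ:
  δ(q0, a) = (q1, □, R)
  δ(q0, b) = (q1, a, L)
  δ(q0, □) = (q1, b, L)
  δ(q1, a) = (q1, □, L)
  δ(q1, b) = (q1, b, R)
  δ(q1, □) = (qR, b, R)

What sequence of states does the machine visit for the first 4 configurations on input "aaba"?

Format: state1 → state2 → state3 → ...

Execution trace:
Initial: [q0]aaba
Step 1: δ(q0, a) = (q1, □, R) → □[q1]aba
Step 2: δ(q1, a) = (q1, □, L) → [q1]□□ba
Step 3: δ(q1, □) = (qR, b, R) → b[qR]□ba

The machine reaches the reject state qR and halts.

State sequence: q0 → q1 → q1 → qR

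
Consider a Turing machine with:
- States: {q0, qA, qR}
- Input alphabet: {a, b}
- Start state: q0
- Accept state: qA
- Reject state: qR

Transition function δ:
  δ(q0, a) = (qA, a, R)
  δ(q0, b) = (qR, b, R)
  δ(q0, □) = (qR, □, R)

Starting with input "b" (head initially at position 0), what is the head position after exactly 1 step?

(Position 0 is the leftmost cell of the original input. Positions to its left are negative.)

Execution trace (head position shown):
Step 0: [q0]b  (head at position 0)
Step 1: move right → b[qR]□  (head at position 1)

After 1 step, the head is at position 1.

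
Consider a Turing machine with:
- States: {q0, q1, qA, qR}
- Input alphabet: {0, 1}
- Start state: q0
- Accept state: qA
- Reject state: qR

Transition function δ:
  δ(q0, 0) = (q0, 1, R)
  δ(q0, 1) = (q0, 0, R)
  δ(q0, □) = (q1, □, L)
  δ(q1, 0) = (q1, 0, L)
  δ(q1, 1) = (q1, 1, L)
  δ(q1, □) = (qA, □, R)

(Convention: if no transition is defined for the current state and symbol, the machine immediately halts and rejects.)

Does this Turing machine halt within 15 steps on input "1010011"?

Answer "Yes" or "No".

Execution trace:
Initial: [q0]1010011
Step 1: δ(q0, 1) = (q0, 0, R) → 0[q0]010011
Step 2: δ(q0, 0) = (q0, 1, R) → 01[q0]10011
Step 3: δ(q0, 1) = (q0, 0, R) → 010[q0]0011
Step 4: δ(q0, 0) = (q0, 1, R) → 0101[q0]011
Step 5: δ(q0, 0) = (q0, 1, R) → 01011[q0]11
Step 6: δ(q0, 1) = (q0, 0, R) → 010110[q0]1
Step 7: δ(q0, 1) = (q0, 0, R) → 0101100[q0]□
Step 8: δ(q0, □) = (q1, □, L) → 010110[q1]0□
Step 9: δ(q1, 0) = (q1, 0, L) → 01011[q1]00□
Step 10: δ(q1, 0) = (q1, 0, L) → 0101[q1]100□
Step 11: δ(q1, 1) = (q1, 1, L) → 010[q1]1100□
Step 12: δ(q1, 1) = (q1, 1, L) → 01[q1]01100□
Step 13: δ(q1, 0) = (q1, 0, L) → 0[q1]101100□
Step 14: δ(q1, 1) = (q1, 1, L) → [q1]0101100□
Step 15: δ(q1, 0) = (q1, 0, L) → [q1]□0101100□

The machine has not reached a halting state after 15 steps.
The machine did not halt within the 15-step bound.

Answer: No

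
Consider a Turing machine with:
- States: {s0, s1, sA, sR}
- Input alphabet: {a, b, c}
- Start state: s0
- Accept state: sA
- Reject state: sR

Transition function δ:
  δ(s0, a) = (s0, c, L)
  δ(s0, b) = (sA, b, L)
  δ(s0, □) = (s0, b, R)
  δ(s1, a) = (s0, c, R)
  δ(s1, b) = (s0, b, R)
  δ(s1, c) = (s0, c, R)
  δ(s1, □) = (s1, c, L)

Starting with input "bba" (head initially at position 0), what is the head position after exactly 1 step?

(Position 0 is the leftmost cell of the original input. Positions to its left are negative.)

Execution trace (head position shown):
Step 0: [s0]bba  (head at position 0)
Step 1: move left → [sA]□bba  (head at position -1)

After 1 step, the head is at position -1.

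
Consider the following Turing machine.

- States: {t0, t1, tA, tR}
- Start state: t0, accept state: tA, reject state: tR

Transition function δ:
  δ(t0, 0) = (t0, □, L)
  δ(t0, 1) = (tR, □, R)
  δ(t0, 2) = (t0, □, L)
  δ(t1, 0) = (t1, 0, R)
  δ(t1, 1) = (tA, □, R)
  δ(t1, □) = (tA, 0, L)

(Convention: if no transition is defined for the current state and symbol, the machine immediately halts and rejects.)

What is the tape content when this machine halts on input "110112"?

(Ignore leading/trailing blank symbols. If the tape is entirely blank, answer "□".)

Execution trace:
Initial: [t0]110112
Step 1: δ(t0, 1) = (tR, □, R) → □[tR]10112

The machine reaches the reject state tR and halts.

Final tape (ignoring leading/trailing blanks): 10112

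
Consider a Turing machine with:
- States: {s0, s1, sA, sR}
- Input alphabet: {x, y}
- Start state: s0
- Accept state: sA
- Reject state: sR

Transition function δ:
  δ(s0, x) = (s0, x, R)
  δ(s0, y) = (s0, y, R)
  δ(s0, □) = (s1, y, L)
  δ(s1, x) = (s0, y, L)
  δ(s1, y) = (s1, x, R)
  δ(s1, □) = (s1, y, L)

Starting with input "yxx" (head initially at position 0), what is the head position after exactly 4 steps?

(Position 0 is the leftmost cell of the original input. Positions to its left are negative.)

Execution trace (head position shown):
Step 0: [s0]yxx  (head at position 0)
Step 1: move right → y[s0]xx  (head at position 1)
Step 2: move right → yx[s0]x  (head at position 2)
Step 3: move right → yxx[s0]□  (head at position 3)
Step 4: move left → yx[s1]xy  (head at position 2)

After 4 steps, the head is at position 2.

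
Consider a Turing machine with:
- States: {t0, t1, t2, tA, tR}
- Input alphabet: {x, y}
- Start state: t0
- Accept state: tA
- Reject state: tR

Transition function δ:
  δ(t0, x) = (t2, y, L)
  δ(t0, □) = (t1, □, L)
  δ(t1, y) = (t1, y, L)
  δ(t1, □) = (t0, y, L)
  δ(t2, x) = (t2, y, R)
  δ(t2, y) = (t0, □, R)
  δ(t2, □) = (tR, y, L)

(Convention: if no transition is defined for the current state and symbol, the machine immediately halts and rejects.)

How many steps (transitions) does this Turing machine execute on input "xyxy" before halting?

Execution trace:
Initial: [t0]xyxy
Step 1: δ(t0, x) = (t2, y, L) → [t2]□yyxy
Step 2: δ(t2, □) = (tR, y, L) → [tR]□yyyxy

The machine reaches the reject state tR and halts.

The machine executed 2 steps before halting.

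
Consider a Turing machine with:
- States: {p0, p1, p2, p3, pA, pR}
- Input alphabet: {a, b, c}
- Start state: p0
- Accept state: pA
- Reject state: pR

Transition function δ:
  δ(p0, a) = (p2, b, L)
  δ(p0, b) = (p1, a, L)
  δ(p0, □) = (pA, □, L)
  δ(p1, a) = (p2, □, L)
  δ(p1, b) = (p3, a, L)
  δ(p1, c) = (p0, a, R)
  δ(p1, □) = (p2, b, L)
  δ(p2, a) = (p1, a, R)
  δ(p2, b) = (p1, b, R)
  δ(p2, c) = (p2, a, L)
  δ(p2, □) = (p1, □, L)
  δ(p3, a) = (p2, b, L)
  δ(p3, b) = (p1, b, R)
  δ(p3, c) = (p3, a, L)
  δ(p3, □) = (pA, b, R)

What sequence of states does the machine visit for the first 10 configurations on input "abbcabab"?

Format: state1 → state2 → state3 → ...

Execution trace:
Initial: [p0]abbcabab
Step 1: δ(p0, a) = (p2, b, L) → [p2]□bbbcabab
Step 2: δ(p2, □) = (p1, □, L) → [p1]□□bbbcabab
Step 3: δ(p1, □) = (p2, b, L) → [p2]□b□bbbcabab
Step 4: δ(p2, □) = (p1, □, L) → [p1]□□b□bbbcabab
Step 5: δ(p1, □) = (p2, b, L) → [p2]□b□b□bbbcabab
Step 6: δ(p2, □) = (p1, □, L) → [p1]□□b□b□bbbcabab
Step 7: δ(p1, □) = (p2, b, L) → [p2]□b□b□b□bbbcabab
Step 8: δ(p2, □) = (p1, □, L) → [p1]□□b□b□b□bbbcabab
Step 9: δ(p1, □) = (p2, b, L) → [p2]□b□b□b□b□bbbcabab

State sequence: p0 → p2 → p1 → p2 → p1 → p2 → p1 → p2 → p1 → p2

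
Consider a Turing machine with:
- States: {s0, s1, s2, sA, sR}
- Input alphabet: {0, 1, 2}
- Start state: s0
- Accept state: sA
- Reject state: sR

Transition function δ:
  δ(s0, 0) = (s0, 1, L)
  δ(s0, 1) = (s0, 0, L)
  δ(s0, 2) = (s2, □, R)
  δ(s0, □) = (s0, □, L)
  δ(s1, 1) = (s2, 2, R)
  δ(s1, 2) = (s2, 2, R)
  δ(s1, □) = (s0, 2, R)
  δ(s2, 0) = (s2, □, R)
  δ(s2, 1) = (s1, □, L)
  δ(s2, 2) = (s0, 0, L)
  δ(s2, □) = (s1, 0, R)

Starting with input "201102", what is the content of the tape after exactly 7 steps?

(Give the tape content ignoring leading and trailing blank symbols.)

Execution trace:
Initial: [s0]201102
Step 1: δ(s0, 2) = (s2, □, R) → □[s2]01102
Step 2: δ(s2, 0) = (s2, □, R) → □□[s2]1102
Step 3: δ(s2, 1) = (s1, □, L) → □[s1]□□102
Step 4: δ(s1, □) = (s0, 2, R) → □2[s0]□102
Step 5: δ(s0, □) = (s0, □, L) → □[s0]2□102
Step 6: δ(s0, 2) = (s2, □, R) → □□[s2]□102
Step 7: δ(s2, □) = (s1, 0, R) → □□0[s1]102

After 7 steps, the tape (ignoring leading/trailing blanks) is: 0102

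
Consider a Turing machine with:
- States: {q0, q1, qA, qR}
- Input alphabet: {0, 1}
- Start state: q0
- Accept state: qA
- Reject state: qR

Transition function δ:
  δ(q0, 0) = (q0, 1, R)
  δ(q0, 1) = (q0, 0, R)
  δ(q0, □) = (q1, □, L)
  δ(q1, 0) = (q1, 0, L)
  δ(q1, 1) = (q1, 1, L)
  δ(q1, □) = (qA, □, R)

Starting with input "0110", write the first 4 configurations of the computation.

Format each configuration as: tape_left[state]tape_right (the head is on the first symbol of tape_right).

Transitions applied:
Step 1: δ(q0, 0) = (q0, 1, R)
Step 2: δ(q0, 1) = (q0, 0, R)
Step 3: δ(q0, 1) = (q0, 0, R)

The first 4 configurations are:
[q0]0110 ⊢ 1[q0]110 ⊢ 10[q0]10 ⊢ 100[q0]0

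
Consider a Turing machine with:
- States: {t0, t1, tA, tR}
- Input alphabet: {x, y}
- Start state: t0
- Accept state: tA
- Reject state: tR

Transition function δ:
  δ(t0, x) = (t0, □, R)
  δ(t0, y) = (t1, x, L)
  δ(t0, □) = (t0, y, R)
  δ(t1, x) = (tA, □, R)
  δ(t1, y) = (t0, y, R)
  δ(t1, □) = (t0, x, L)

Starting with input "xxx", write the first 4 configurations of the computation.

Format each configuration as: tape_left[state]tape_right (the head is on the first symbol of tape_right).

Transitions applied:
Step 1: δ(t0, x) = (t0, □, R)
Step 2: δ(t0, x) = (t0, □, R)
Step 3: δ(t0, x) = (t0, □, R)

The first 4 configurations are:
[t0]xxx ⊢ □[t0]xx ⊢ □□[t0]x ⊢ □□□[t0]□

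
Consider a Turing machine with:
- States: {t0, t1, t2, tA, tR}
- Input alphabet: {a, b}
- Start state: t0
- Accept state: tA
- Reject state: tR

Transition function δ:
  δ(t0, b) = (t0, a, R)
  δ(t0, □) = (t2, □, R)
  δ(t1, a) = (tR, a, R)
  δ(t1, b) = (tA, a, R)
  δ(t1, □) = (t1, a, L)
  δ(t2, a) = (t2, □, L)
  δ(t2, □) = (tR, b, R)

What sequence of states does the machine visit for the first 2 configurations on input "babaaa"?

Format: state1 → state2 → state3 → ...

Execution trace:
Initial: [t0]babaaa
Step 1: δ(t0, b) = (t0, a, R) → a[t0]abaaa

No transition is defined for δ(t0, a). By convention the machine halts and rejects.

State sequence: t0 → t0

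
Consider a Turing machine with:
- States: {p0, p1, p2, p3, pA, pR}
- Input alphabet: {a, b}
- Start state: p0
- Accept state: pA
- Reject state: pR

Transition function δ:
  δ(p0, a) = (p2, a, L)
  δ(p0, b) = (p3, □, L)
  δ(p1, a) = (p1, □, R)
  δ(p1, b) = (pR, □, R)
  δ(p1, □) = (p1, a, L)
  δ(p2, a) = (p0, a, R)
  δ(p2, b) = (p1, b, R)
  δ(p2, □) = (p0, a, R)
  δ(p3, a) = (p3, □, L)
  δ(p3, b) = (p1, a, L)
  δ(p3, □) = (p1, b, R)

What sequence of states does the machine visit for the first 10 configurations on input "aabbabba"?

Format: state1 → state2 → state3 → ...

Execution trace:
Initial: [p0]aabbabba
Step 1: δ(p0, a) = (p2, a, L) → [p2]□aabbabba
Step 2: δ(p2, □) = (p0, a, R) → a[p0]aabbabba
Step 3: δ(p0, a) = (p2, a, L) → [p2]aaabbabba
Step 4: δ(p2, a) = (p0, a, R) → a[p0]aabbabba
Step 5: δ(p0, a) = (p2, a, L) → [p2]aaabbabba
Step 6: δ(p2, a) = (p0, a, R) → a[p0]aabbabba
Step 7: δ(p0, a) = (p2, a, L) → [p2]aaabbabba
Step 8: δ(p2, a) = (p0, a, R) → a[p0]aabbabba
Step 9: δ(p0, a) = (p2, a, L) → [p2]aaabbabba

State sequence: p0 → p2 → p0 → p2 → p0 → p2 → p0 → p2 → p0 → p2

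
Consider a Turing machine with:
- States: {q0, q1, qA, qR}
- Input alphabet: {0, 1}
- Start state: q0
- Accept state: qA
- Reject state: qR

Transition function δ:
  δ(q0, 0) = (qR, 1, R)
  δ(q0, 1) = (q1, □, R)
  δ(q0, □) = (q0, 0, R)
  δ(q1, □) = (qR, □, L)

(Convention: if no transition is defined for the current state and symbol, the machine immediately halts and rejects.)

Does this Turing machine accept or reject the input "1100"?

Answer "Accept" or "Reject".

Execution trace:
Initial: [q0]1100
Step 1: δ(q0, 1) = (q1, □, R) → □[q1]100

No transition is defined for δ(q1, 1). By convention the machine halts and rejects.

Answer: Reject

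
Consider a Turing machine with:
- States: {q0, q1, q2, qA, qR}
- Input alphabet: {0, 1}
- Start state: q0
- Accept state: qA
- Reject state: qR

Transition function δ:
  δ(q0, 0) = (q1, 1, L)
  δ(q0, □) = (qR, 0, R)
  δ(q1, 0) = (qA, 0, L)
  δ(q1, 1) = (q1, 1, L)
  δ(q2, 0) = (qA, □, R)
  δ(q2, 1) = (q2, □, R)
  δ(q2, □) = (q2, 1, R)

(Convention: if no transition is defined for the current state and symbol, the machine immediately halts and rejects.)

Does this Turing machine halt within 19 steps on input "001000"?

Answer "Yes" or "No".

Execution trace:
Initial: [q0]001000
Step 1: δ(q0, 0) = (q1, 1, L) → [q1]□101000

No transition is defined for δ(q1, □). By convention the machine halts and rejects.
The machine halted after 1 step (within the 19-step bound).

Answer: Yes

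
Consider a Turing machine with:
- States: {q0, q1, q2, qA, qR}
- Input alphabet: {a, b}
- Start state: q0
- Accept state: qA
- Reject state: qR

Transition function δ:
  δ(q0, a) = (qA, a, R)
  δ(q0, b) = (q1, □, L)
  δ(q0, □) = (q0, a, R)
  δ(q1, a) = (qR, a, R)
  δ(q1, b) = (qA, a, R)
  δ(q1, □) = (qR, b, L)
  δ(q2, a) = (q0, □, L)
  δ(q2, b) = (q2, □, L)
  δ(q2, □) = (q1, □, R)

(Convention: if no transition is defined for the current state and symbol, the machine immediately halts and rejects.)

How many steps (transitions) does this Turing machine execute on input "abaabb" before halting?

Execution trace:
Initial: [q0]abaabb
Step 1: δ(q0, a) = (qA, a, R) → a[qA]baabb

The machine reaches the accept state qA and halts.

The machine executed 1 step before halting.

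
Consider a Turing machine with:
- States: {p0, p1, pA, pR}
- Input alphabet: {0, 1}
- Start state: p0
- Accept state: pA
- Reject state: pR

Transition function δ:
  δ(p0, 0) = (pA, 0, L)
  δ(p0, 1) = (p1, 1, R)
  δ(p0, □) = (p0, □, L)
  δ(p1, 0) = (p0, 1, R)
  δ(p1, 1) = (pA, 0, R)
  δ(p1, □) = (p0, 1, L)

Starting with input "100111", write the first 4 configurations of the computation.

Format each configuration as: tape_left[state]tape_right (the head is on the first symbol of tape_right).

Transitions applied:
Step 1: δ(p0, 1) = (p1, 1, R)
Step 2: δ(p1, 0) = (p0, 1, R)
Step 3: δ(p0, 0) = (pA, 0, L)

The first 4 configurations are:
[p0]100111 ⊢ 1[p1]00111 ⊢ 11[p0]0111 ⊢ 1[pA]10111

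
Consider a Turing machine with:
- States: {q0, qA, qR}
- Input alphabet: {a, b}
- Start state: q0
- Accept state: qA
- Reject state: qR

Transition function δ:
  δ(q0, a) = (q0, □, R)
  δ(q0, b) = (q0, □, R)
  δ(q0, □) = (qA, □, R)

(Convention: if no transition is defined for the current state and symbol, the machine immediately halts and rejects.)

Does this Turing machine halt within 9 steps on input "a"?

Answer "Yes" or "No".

Execution trace:
Initial: [q0]a
Step 1: δ(q0, a) = (q0, □, R) → □[q0]□
Step 2: δ(q0, □) = (qA, □, R) → □□[qA]□

The machine reaches the accept state qA and halts.
The machine halted after 2 steps (within the 9-step bound).

Answer: Yes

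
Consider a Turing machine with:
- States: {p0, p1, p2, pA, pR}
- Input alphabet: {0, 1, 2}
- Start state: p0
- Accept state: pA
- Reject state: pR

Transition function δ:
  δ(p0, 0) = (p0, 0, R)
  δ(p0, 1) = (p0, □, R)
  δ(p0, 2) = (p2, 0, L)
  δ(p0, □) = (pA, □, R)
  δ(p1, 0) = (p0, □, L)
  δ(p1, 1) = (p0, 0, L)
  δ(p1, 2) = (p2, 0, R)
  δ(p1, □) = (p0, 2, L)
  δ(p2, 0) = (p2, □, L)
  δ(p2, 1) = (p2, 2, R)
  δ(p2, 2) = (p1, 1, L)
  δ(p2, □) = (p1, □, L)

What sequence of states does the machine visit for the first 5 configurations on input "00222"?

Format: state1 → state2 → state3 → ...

Execution trace:
Initial: [p0]00222
Step 1: δ(p0, 0) = (p0, 0, R) → 0[p0]0222
Step 2: δ(p0, 0) = (p0, 0, R) → 00[p0]222
Step 3: δ(p0, 2) = (p2, 0, L) → 0[p2]0022
Step 4: δ(p2, 0) = (p2, □, L) → [p2]0□022

State sequence: p0 → p0 → p0 → p2 → p2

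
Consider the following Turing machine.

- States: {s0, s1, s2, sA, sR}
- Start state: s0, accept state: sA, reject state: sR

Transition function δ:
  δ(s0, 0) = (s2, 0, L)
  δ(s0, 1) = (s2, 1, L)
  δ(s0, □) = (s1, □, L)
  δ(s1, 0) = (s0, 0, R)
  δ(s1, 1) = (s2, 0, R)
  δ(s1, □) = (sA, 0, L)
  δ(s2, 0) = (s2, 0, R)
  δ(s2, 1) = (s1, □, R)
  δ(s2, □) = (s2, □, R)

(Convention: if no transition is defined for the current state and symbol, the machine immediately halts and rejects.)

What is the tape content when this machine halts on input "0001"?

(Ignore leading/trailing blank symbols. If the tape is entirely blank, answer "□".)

Execution trace:
Initial: [s0]0001
Step 1: δ(s0, 0) = (s2, 0, L) → [s2]□0001
Step 2: δ(s2, □) = (s2, □, R) → □[s2]0001
Step 3: δ(s2, 0) = (s2, 0, R) → □0[s2]001
Step 4: δ(s2, 0) = (s2, 0, R) → □00[s2]01
Step 5: δ(s2, 0) = (s2, 0, R) → □000[s2]1
Step 6: δ(s2, 1) = (s1, □, R) → □000□[s1]□
Step 7: δ(s1, □) = (sA, 0, L) → □000[sA]□0

The machine reaches the accept state sA and halts.

Final tape (ignoring leading/trailing blanks): 000□0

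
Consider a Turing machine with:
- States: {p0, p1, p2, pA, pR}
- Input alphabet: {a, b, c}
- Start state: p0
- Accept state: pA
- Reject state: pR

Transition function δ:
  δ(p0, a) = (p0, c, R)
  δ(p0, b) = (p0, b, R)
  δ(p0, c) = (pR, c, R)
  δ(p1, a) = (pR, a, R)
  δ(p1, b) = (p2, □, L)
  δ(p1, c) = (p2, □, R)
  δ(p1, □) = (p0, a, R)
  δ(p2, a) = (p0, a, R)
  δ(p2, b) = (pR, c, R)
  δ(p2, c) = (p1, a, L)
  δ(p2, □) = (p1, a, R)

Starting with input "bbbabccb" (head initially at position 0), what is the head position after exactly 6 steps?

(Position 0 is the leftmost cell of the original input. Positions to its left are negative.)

Execution trace (head position shown):
Step 0: [p0]bbbabccb  (head at position 0)
Step 1: move right → b[p0]bbabccb  (head at position 1)
Step 2: move right → bb[p0]babccb  (head at position 2)
Step 3: move right → bbb[p0]abccb  (head at position 3)
Step 4: move right → bbbc[p0]bccb  (head at position 4)
Step 5: move right → bbbcb[p0]ccb  (head at position 5)
Step 6: move right → bbbcbc[pR]cb  (head at position 6)

After 6 steps, the head is at position 6.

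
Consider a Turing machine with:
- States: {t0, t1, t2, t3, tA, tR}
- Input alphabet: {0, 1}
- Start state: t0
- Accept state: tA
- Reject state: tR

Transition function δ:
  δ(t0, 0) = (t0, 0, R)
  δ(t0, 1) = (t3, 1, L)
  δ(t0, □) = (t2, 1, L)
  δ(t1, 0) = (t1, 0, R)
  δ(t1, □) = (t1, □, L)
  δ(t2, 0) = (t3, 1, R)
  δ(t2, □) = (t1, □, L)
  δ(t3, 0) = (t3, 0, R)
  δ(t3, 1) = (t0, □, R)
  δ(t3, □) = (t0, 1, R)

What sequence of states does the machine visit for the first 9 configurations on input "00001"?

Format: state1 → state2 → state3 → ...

Execution trace:
Initial: [t0]00001
Step 1: δ(t0, 0) = (t0, 0, R) → 0[t0]0001
Step 2: δ(t0, 0) = (t0, 0, R) → 00[t0]001
Step 3: δ(t0, 0) = (t0, 0, R) → 000[t0]01
Step 4: δ(t0, 0) = (t0, 0, R) → 0000[t0]1
Step 5: δ(t0, 1) = (t3, 1, L) → 000[t3]01
Step 6: δ(t3, 0) = (t3, 0, R) → 0000[t3]1
Step 7: δ(t3, 1) = (t0, □, R) → 0000□[t0]□
Step 8: δ(t0, □) = (t2, 1, L) → 0000[t2]□1

State sequence: t0 → t0 → t0 → t0 → t0 → t3 → t3 → t0 → t2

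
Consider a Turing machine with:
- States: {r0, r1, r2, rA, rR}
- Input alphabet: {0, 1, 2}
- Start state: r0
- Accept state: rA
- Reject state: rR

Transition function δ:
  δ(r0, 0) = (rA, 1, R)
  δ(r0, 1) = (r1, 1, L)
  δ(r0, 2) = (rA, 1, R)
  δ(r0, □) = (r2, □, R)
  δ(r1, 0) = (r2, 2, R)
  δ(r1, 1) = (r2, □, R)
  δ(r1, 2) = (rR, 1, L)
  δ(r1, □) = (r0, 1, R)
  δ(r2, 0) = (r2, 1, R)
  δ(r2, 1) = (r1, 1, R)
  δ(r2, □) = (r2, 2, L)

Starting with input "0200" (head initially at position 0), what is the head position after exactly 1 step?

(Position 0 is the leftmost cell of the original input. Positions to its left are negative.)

Execution trace (head position shown):
Step 0: [r0]0200  (head at position 0)
Step 1: move right → 1[rA]200  (head at position 1)

After 1 step, the head is at position 1.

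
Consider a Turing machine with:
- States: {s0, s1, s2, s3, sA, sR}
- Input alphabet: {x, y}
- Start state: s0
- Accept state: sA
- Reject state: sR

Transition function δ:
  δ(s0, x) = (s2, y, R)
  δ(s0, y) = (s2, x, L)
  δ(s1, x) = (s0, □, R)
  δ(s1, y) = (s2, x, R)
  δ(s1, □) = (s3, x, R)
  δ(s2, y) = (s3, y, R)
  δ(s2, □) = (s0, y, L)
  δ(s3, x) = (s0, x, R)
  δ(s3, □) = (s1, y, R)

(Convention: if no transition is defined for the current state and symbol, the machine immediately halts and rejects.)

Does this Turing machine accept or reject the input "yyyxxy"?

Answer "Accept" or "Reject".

Execution trace:
Initial: [s0]yyyxxy
Step 1: δ(s0, y) = (s2, x, L) → [s2]□xyyxxy
Step 2: δ(s2, □) = (s0, y, L) → [s0]□yxyyxxy

No transition is defined for δ(s0, □). By convention the machine halts and rejects.

Answer: Reject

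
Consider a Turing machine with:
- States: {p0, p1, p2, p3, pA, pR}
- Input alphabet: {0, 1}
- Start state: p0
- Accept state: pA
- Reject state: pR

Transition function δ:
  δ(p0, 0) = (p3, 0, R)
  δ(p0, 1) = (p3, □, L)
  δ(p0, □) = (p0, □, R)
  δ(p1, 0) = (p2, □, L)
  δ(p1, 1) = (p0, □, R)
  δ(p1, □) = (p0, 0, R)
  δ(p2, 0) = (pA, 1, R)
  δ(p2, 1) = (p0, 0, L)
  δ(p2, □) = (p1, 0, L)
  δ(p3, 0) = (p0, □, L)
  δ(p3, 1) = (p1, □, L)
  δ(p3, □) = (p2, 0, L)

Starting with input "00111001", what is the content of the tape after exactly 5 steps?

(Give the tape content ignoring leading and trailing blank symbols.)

Execution trace:
Initial: [p0]00111001
Step 1: δ(p0, 0) = (p3, 0, R) → 0[p3]0111001
Step 2: δ(p3, 0) = (p0, □, L) → [p0]0□111001
Step 3: δ(p0, 0) = (p3, 0, R) → 0[p3]□111001
Step 4: δ(p3, □) = (p2, 0, L) → [p2]00111001
Step 5: δ(p2, 0) = (pA, 1, R) → 1[pA]0111001

The machine reaches the accept state pA and halts.

After 5 steps, the tape (ignoring leading/trailing blanks) is: 10111001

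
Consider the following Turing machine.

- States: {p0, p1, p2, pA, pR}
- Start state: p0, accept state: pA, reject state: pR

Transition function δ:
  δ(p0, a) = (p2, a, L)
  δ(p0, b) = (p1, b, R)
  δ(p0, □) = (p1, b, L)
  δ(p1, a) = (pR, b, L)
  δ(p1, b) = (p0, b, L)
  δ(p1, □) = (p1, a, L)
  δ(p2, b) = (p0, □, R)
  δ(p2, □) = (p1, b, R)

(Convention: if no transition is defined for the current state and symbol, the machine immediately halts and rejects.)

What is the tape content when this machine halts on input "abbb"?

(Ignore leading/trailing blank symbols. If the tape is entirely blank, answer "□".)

Execution trace:
Initial: [p0]abbb
Step 1: δ(p0, a) = (p2, a, L) → [p2]□abbb
Step 2: δ(p2, □) = (p1, b, R) → b[p1]abbb
Step 3: δ(p1, a) = (pR, b, L) → [pR]bbbbb

The machine reaches the reject state pR and halts.

Final tape (ignoring leading/trailing blanks): bbbbb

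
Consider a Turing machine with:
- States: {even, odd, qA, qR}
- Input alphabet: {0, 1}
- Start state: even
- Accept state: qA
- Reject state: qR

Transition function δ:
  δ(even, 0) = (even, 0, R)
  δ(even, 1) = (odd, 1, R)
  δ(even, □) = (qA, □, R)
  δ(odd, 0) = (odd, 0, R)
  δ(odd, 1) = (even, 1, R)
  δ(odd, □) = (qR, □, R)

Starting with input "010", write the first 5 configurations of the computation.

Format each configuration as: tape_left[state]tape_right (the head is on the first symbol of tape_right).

Transitions applied:
Step 1: δ(even, 0) = (even, 0, R)
Step 2: δ(even, 1) = (odd, 1, R)
Step 3: δ(odd, 0) = (odd, 0, R)
Step 4: δ(odd, □) = (qR, □, R)

The first 5 configurations are:
[even]010 ⊢ 0[even]10 ⊢ 01[odd]0 ⊢ 010[odd]□ ⊢ 010□[qR]□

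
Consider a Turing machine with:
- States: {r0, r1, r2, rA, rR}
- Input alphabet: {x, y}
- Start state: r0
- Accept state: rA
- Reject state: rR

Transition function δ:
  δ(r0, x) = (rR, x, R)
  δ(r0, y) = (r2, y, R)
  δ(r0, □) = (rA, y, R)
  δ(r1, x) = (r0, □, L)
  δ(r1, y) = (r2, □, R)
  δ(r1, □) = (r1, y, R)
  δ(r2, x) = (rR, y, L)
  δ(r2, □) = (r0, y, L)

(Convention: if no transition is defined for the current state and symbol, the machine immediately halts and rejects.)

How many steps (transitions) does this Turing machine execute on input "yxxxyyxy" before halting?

Execution trace:
Initial: [r0]yxxxyyxy
Step 1: δ(r0, y) = (r2, y, R) → y[r2]xxxyyxy
Step 2: δ(r2, x) = (rR, y, L) → [rR]yyxxyyxy

The machine reaches the reject state rR and halts.

The machine executed 2 steps before halting.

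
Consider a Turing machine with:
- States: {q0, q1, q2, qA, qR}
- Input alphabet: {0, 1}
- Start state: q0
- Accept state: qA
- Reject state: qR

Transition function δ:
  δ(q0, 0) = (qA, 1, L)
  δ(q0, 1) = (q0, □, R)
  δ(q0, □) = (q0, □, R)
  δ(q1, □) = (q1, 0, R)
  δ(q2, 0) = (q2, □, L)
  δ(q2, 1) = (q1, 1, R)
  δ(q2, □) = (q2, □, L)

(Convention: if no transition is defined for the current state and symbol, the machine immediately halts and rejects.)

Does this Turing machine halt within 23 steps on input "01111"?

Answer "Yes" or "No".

Execution trace:
Initial: [q0]01111
Step 1: δ(q0, 0) = (qA, 1, L) → [qA]□11111

The machine reaches the accept state qA and halts.
The machine halted after 1 step (within the 23-step bound).

Answer: Yes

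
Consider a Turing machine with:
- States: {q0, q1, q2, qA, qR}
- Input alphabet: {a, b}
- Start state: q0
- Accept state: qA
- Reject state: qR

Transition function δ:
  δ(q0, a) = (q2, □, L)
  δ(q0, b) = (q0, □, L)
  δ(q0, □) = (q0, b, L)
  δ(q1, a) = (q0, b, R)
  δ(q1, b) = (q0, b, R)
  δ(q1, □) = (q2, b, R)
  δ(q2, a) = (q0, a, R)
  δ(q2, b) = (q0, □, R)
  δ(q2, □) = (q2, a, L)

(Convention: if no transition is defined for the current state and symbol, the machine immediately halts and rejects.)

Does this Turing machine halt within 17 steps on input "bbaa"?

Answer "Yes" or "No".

Execution trace:
Initial: [q0]bbaa
Step 1: δ(q0, b) = (q0, □, L) → [q0]□□baa
Step 2: δ(q0, □) = (q0, b, L) → [q0]□b□baa
Step 3: δ(q0, □) = (q0, b, L) → [q0]□bb□baa
Step 4: δ(q0, □) = (q0, b, L) → [q0]□bbb□baa
Step 5: δ(q0, □) = (q0, b, L) → [q0]□bbbb□baa
Step 6: δ(q0, □) = (q0, b, L) → [q0]□bbbbb□baa
Step 7: δ(q0, □) = (q0, b, L) → [q0]□bbbbbb□baa
Step 8: δ(q0, □) = (q0, b, L) → [q0]□bbbbbbb□baa
Step 9: δ(q0, □) = (q0, b, L) → [q0]□bbbbbbbb□baa
Step 10: δ(q0, □) = (q0, b, L) → [q0]□bbbbbbbbb□baa
Step 11: δ(q0, □) = (q0, b, L) → [q0]□bbbbbbbbbb□baa
Step 12: δ(q0, □) = (q0, b, L) → [q0]□bbbbbbbbbbb□baa
Step 13: δ(q0, □) = (q0, b, L) → [q0]□bbbbbbbbbbbb□baa
Step 14: δ(q0, □) = (q0, b, L) → [q0]□bbbbbbbbbbbbb□baa
Step 15: δ(q0, □) = (q0, b, L) → [q0]□bbbbbbbbbbbbbb□baa
Step 16: δ(q0, □) = (q0, b, L) → [q0]□bbbbbbbbbbbbbbb□baa
Step 17: δ(q0, □) = (q0, b, L) → [q0]□bbbbbbbbbbbbbbbb□baa

The machine has not reached a halting state after 17 steps.
The machine did not halt within the 17-step bound.

Answer: No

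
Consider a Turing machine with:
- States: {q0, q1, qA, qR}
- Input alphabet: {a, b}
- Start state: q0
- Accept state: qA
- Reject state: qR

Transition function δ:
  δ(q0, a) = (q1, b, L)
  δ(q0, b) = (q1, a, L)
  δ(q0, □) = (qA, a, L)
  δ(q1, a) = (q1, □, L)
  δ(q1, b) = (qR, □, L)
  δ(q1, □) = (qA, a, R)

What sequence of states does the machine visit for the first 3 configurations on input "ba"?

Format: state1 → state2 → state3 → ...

Execution trace:
Initial: [q0]ba
Step 1: δ(q0, b) = (q1, a, L) → [q1]□aa
Step 2: δ(q1, □) = (qA, a, R) → a[qA]aa

The machine reaches the accept state qA and halts.

State sequence: q0 → q1 → qA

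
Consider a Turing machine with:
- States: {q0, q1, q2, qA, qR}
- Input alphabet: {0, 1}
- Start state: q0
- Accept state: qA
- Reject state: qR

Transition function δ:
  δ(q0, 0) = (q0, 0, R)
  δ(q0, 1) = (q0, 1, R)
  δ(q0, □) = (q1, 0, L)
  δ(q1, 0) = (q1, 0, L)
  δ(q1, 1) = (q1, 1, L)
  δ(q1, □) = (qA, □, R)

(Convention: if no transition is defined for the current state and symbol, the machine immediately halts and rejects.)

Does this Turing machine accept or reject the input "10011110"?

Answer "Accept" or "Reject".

Execution trace:
Initial: [q0]10011110
Step 1: δ(q0, 1) = (q0, 1, R) → 1[q0]0011110
Step 2: δ(q0, 0) = (q0, 0, R) → 10[q0]011110
Step 3: δ(q0, 0) = (q0, 0, R) → 100[q0]11110
Step 4: δ(q0, 1) = (q0, 1, R) → 1001[q0]1110
Step 5: δ(q0, 1) = (q0, 1, R) → 10011[q0]110
Step 6: δ(q0, 1) = (q0, 1, R) → 100111[q0]10
Step 7: δ(q0, 1) = (q0, 1, R) → 1001111[q0]0
Step 8: δ(q0, 0) = (q0, 0, R) → 10011110[q0]□
Step 9: δ(q0, □) = (q1, 0, L) → 1001111[q1]00
Step 10: δ(q1, 0) = (q1, 0, L) → 100111[q1]100
Step 11: δ(q1, 1) = (q1, 1, L) → 10011[q1]1100
Step 12: δ(q1, 1) = (q1, 1, L) → 1001[q1]11100
Step 13: δ(q1, 1) = (q1, 1, L) → 100[q1]111100
Step 14: δ(q1, 1) = (q1, 1, L) → 10[q1]0111100
Step 15: δ(q1, 0) = (q1, 0, L) → 1[q1]00111100
Step 16: δ(q1, 0) = (q1, 0, L) → [q1]100111100
Step 17: δ(q1, 1) = (q1, 1, L) → [q1]□100111100
Step 18: δ(q1, □) = (qA, □, R) → □[qA]100111100

The machine reaches the accept state qA and halts.

Answer: Accept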